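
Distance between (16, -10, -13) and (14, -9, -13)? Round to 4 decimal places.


d = sqrt((14-16)^2 + (-9--10)^2 + (-13--13)^2) = 2.2361

2.2361


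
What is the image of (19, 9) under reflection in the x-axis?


Reflection across x-axis: (x, y) -> (x, -y)
(19, 9) -> (19, -9)

(19, -9)


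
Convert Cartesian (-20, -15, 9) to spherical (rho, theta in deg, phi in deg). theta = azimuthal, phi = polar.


rho = sqrt((-20)^2 + (-15)^2 + 9^2) = 26.5707
theta = atan2(-15, -20) = 216.8699 deg
phi = acos(9/26.5707) = 70.2011 deg

rho = 26.5707, theta = 216.8699 deg, phi = 70.2011 deg


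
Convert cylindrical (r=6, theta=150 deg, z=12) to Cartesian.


x = 6 * cos(150) = -5.1962
y = 6 * sin(150) = 3
z = 12

(-5.1962, 3, 12)


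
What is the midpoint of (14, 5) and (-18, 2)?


Midpoint = ((14+-18)/2, (5+2)/2) = (-2, 3.5)

(-2, 3.5)


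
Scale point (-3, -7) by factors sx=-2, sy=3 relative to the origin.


Scaling: (x*sx, y*sy) = (-3*-2, -7*3) = (6, -21)

(6, -21)


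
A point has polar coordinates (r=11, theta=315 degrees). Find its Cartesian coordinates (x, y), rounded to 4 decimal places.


x = 11 * cos(315) = 7.7782
y = 11 * sin(315) = -7.7782

(7.7782, -7.7782)


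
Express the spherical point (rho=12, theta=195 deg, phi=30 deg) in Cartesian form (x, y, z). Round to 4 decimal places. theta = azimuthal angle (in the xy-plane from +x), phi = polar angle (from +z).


x = 12 * sin(30) * cos(195) = -5.7956
y = 12 * sin(30) * sin(195) = -1.5529
z = 12 * cos(30) = 10.3923

(-5.7956, -1.5529, 10.3923)


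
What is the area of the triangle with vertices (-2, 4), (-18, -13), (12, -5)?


Area = |x1(y2-y3) + x2(y3-y1) + x3(y1-y2)| / 2
= |-2*(-13--5) + -18*(-5-4) + 12*(4--13)| / 2
= 191

191


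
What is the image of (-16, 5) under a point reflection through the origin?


Reflection through origin: (x, y) -> (-x, -y)
(-16, 5) -> (16, -5)

(16, -5)


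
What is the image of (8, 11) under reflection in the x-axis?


Reflection across x-axis: (x, y) -> (x, -y)
(8, 11) -> (8, -11)

(8, -11)


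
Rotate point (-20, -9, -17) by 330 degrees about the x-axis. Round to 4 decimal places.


x' = -20
y' = -9*cos(330) - -17*sin(330) = -16.2942
z' = -9*sin(330) + -17*cos(330) = -10.2224

(-20, -16.2942, -10.2224)


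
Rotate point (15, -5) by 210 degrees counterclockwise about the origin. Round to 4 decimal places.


x' = 15*cos(210) - -5*sin(210) = -15.4904
y' = 15*sin(210) + -5*cos(210) = -3.1699

(-15.4904, -3.1699)


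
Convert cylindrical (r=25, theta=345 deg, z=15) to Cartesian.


x = 25 * cos(345) = 24.1481
y = 25 * sin(345) = -6.4705
z = 15

(24.1481, -6.4705, 15)


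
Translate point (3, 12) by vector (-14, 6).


Translation: (x+dx, y+dy) = (3+-14, 12+6) = (-11, 18)

(-11, 18)


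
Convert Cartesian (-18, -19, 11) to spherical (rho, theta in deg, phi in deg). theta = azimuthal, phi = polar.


rho = sqrt((-18)^2 + (-19)^2 + 11^2) = 28.3901
theta = atan2(-19, -18) = 226.5482 deg
phi = acos(11/28.3901) = 67.2035 deg

rho = 28.3901, theta = 226.5482 deg, phi = 67.2035 deg


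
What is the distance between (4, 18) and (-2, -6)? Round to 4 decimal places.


d = sqrt((-2-4)^2 + (-6-18)^2) = 24.7386

24.7386


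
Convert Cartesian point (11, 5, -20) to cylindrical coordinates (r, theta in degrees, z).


r = sqrt(11^2 + 5^2) = 12.083
theta = atan2(5, 11) = 24.444 deg
z = -20

r = 12.083, theta = 24.444 deg, z = -20


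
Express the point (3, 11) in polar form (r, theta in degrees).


r = sqrt(3^2 + 11^2) = 11.4018
theta = atan2(11, 3) = 74.7449 degrees

r = 11.4018, theta = 74.7449 degrees


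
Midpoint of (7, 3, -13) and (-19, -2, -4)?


Midpoint = ((7+-19)/2, (3+-2)/2, (-13+-4)/2) = (-6, 0.5, -8.5)

(-6, 0.5, -8.5)


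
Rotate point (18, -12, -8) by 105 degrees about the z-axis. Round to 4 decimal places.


x' = 18*cos(105) - -12*sin(105) = 6.9324
y' = 18*sin(105) + -12*cos(105) = 20.4925
z' = -8

(6.9324, 20.4925, -8)


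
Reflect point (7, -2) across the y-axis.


Reflection across y-axis: (x, y) -> (-x, y)
(7, -2) -> (-7, -2)

(-7, -2)


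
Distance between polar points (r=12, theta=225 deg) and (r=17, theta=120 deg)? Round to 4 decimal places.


d = sqrt(r1^2 + r2^2 - 2*r1*r2*cos(t2-t1))
d = sqrt(12^2 + 17^2 - 2*12*17*cos(120-225)) = 23.2077

23.2077


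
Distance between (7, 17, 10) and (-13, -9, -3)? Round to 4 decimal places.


d = sqrt((-13-7)^2 + (-9-17)^2 + (-3-10)^2) = 35.2846

35.2846


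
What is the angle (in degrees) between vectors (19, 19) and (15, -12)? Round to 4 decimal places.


dot = 19*15 + 19*-12 = 57
|u| = 26.8701, |v| = 19.2094
cos(angle) = 0.1104
angle = 83.6598 degrees

83.6598 degrees


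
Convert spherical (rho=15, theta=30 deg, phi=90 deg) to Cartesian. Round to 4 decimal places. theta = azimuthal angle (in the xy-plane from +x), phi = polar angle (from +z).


x = 15 * sin(90) * cos(30) = 12.9904
y = 15 * sin(90) * sin(30) = 7.5
z = 15 * cos(90) = 0

(12.9904, 7.5, 0)


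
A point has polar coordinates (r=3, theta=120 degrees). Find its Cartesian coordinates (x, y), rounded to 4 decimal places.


x = 3 * cos(120) = -1.5
y = 3 * sin(120) = 2.5981

(-1.5, 2.5981)


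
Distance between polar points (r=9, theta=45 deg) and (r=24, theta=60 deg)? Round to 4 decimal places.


d = sqrt(r1^2 + r2^2 - 2*r1*r2*cos(t2-t1))
d = sqrt(9^2 + 24^2 - 2*9*24*cos(60-45)) = 15.4829

15.4829


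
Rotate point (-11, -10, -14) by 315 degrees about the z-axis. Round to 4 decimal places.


x' = -11*cos(315) - -10*sin(315) = -14.8492
y' = -11*sin(315) + -10*cos(315) = 0.7071
z' = -14

(-14.8492, 0.7071, -14)


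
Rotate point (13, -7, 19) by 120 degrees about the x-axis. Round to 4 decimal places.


x' = 13
y' = -7*cos(120) - 19*sin(120) = -12.9545
z' = -7*sin(120) + 19*cos(120) = -15.5622

(13, -12.9545, -15.5622)


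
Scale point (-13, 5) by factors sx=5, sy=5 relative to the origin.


Scaling: (x*sx, y*sy) = (-13*5, 5*5) = (-65, 25)

(-65, 25)


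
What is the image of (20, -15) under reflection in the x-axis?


Reflection across x-axis: (x, y) -> (x, -y)
(20, -15) -> (20, 15)

(20, 15)


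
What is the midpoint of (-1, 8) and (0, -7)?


Midpoint = ((-1+0)/2, (8+-7)/2) = (-0.5, 0.5)

(-0.5, 0.5)


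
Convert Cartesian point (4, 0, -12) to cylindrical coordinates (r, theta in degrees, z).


r = sqrt(4^2 + 0^2) = 4
theta = atan2(0, 4) = 0 deg
z = -12

r = 4, theta = 0 deg, z = -12


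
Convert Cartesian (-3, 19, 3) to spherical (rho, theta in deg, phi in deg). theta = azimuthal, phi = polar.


rho = sqrt((-3)^2 + 19^2 + 3^2) = 19.4679
theta = atan2(19, -3) = 98.9726 deg
phi = acos(3/19.4679) = 81.1354 deg

rho = 19.4679, theta = 98.9726 deg, phi = 81.1354 deg


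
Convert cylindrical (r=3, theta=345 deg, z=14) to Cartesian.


x = 3 * cos(345) = 2.8978
y = 3 * sin(345) = -0.7765
z = 14

(2.8978, -0.7765, 14)


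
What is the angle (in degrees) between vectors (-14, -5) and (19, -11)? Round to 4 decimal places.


dot = -14*19 + -5*-11 = -211
|u| = 14.8661, |v| = 21.9545
cos(angle) = -0.6465
angle = 130.2776 degrees

130.2776 degrees


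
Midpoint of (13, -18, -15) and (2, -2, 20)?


Midpoint = ((13+2)/2, (-18+-2)/2, (-15+20)/2) = (7.5, -10, 2.5)

(7.5, -10, 2.5)


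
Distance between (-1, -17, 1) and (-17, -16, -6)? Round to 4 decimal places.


d = sqrt((-17--1)^2 + (-16--17)^2 + (-6-1)^2) = 17.4929

17.4929


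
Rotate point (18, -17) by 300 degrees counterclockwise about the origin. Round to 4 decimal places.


x' = 18*cos(300) - -17*sin(300) = -5.7224
y' = 18*sin(300) + -17*cos(300) = -24.0885

(-5.7224, -24.0885)


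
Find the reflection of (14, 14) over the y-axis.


Reflection across y-axis: (x, y) -> (-x, y)
(14, 14) -> (-14, 14)

(-14, 14)


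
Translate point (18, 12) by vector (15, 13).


Translation: (x+dx, y+dy) = (18+15, 12+13) = (33, 25)

(33, 25)


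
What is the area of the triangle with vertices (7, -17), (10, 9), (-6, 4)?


Area = |x1(y2-y3) + x2(y3-y1) + x3(y1-y2)| / 2
= |7*(9-4) + 10*(4--17) + -6*(-17-9)| / 2
= 200.5

200.5


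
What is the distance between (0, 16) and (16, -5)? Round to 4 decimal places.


d = sqrt((16-0)^2 + (-5-16)^2) = 26.4008

26.4008


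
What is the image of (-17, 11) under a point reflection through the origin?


Reflection through origin: (x, y) -> (-x, -y)
(-17, 11) -> (17, -11)

(17, -11)


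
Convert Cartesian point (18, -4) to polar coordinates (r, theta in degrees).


r = sqrt(18^2 + (-4)^2) = 18.4391
theta = atan2(-4, 18) = 347.4712 degrees

r = 18.4391, theta = 347.4712 degrees


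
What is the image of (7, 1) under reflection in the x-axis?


Reflection across x-axis: (x, y) -> (x, -y)
(7, 1) -> (7, -1)

(7, -1)


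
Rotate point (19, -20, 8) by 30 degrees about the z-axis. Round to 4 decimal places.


x' = 19*cos(30) - -20*sin(30) = 26.4545
y' = 19*sin(30) + -20*cos(30) = -7.8205
z' = 8

(26.4545, -7.8205, 8)


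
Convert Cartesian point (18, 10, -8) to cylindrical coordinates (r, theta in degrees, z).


r = sqrt(18^2 + 10^2) = 20.5913
theta = atan2(10, 18) = 29.0546 deg
z = -8

r = 20.5913, theta = 29.0546 deg, z = -8


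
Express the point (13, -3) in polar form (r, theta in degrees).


r = sqrt(13^2 + (-3)^2) = 13.3417
theta = atan2(-3, 13) = 347.0054 degrees

r = 13.3417, theta = 347.0054 degrees


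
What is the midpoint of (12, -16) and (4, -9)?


Midpoint = ((12+4)/2, (-16+-9)/2) = (8, -12.5)

(8, -12.5)


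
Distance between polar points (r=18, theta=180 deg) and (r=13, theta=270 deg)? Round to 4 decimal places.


d = sqrt(r1^2 + r2^2 - 2*r1*r2*cos(t2-t1))
d = sqrt(18^2 + 13^2 - 2*18*13*cos(270-180)) = 22.2036

22.2036


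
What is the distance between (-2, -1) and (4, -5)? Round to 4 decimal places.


d = sqrt((4--2)^2 + (-5--1)^2) = 7.2111

7.2111


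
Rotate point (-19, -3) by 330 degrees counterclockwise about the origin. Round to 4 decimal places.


x' = -19*cos(330) - -3*sin(330) = -17.9545
y' = -19*sin(330) + -3*cos(330) = 6.9019

(-17.9545, 6.9019)


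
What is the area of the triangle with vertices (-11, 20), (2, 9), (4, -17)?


Area = |x1(y2-y3) + x2(y3-y1) + x3(y1-y2)| / 2
= |-11*(9--17) + 2*(-17-20) + 4*(20-9)| / 2
= 158

158


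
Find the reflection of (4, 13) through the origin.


Reflection through origin: (x, y) -> (-x, -y)
(4, 13) -> (-4, -13)

(-4, -13)


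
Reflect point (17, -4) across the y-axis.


Reflection across y-axis: (x, y) -> (-x, y)
(17, -4) -> (-17, -4)

(-17, -4)


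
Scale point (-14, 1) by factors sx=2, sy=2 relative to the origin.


Scaling: (x*sx, y*sy) = (-14*2, 1*2) = (-28, 2)

(-28, 2)


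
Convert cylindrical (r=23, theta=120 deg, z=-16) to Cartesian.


x = 23 * cos(120) = -11.5
y = 23 * sin(120) = 19.9186
z = -16

(-11.5, 19.9186, -16)


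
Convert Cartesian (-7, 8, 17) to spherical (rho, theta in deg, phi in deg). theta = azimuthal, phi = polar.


rho = sqrt((-7)^2 + 8^2 + 17^2) = 20.0499
theta = atan2(8, -7) = 131.1859 deg
phi = acos(17/20.0499) = 32.0179 deg

rho = 20.0499, theta = 131.1859 deg, phi = 32.0179 deg


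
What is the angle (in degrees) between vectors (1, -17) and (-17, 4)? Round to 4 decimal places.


dot = 1*-17 + -17*4 = -85
|u| = 17.0294, |v| = 17.4642
cos(angle) = -0.2858
angle = 106.607 degrees

106.607 degrees


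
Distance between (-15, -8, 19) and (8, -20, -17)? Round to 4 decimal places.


d = sqrt((8--15)^2 + (-20--8)^2 + (-17-19)^2) = 44.3734

44.3734


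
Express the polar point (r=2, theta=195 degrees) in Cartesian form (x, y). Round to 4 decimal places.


x = 2 * cos(195) = -1.9319
y = 2 * sin(195) = -0.5176

(-1.9319, -0.5176)


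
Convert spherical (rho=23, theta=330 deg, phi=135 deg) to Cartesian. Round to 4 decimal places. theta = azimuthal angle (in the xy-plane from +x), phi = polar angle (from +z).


x = 23 * sin(135) * cos(330) = 14.0846
y = 23 * sin(135) * sin(330) = -8.1317
z = 23 * cos(135) = -16.2635

(14.0846, -8.1317, -16.2635)


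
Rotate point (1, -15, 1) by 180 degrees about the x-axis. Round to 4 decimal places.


x' = 1
y' = -15*cos(180) - 1*sin(180) = 15
z' = -15*sin(180) + 1*cos(180) = -1

(1, 15, -1)


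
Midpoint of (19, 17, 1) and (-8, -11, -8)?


Midpoint = ((19+-8)/2, (17+-11)/2, (1+-8)/2) = (5.5, 3, -3.5)

(5.5, 3, -3.5)


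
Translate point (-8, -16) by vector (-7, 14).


Translation: (x+dx, y+dy) = (-8+-7, -16+14) = (-15, -2)

(-15, -2)


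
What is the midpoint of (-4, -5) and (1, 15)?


Midpoint = ((-4+1)/2, (-5+15)/2) = (-1.5, 5)

(-1.5, 5)


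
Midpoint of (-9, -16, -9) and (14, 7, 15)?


Midpoint = ((-9+14)/2, (-16+7)/2, (-9+15)/2) = (2.5, -4.5, 3)

(2.5, -4.5, 3)


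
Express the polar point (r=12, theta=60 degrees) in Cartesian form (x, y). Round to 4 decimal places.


x = 12 * cos(60) = 6
y = 12 * sin(60) = 10.3923

(6, 10.3923)


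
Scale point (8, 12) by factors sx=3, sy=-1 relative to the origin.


Scaling: (x*sx, y*sy) = (8*3, 12*-1) = (24, -12)

(24, -12)


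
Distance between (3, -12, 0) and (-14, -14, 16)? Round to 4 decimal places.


d = sqrt((-14-3)^2 + (-14--12)^2 + (16-0)^2) = 23.4307

23.4307


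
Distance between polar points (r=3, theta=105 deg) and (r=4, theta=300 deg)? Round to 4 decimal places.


d = sqrt(r1^2 + r2^2 - 2*r1*r2*cos(t2-t1))
d = sqrt(3^2 + 4^2 - 2*3*4*cos(300-105)) = 6.9413

6.9413


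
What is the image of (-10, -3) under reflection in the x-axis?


Reflection across x-axis: (x, y) -> (x, -y)
(-10, -3) -> (-10, 3)

(-10, 3)


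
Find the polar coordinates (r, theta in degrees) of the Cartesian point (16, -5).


r = sqrt(16^2 + (-5)^2) = 16.7631
theta = atan2(-5, 16) = 342.646 degrees

r = 16.7631, theta = 342.646 degrees


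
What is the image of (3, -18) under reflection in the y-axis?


Reflection across y-axis: (x, y) -> (-x, y)
(3, -18) -> (-3, -18)

(-3, -18)


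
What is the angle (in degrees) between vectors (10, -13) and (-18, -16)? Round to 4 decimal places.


dot = 10*-18 + -13*-16 = 28
|u| = 16.4012, |v| = 24.0832
cos(angle) = 0.0709
angle = 85.9351 degrees

85.9351 degrees


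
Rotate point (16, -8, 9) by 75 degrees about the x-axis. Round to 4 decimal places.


x' = 16
y' = -8*cos(75) - 9*sin(75) = -10.7639
z' = -8*sin(75) + 9*cos(75) = -5.398

(16, -10.7639, -5.398)


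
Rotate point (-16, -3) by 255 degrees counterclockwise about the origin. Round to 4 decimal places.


x' = -16*cos(255) - -3*sin(255) = 1.2433
y' = -16*sin(255) + -3*cos(255) = 16.2313

(1.2433, 16.2313)


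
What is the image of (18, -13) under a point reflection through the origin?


Reflection through origin: (x, y) -> (-x, -y)
(18, -13) -> (-18, 13)

(-18, 13)


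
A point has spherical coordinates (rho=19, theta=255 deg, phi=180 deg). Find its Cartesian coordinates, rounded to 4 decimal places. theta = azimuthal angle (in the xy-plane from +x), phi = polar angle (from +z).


x = 19 * sin(180) * cos(255) = 0
y = 19 * sin(180) * sin(255) = 0
z = 19 * cos(180) = -19

(0, 0, -19)


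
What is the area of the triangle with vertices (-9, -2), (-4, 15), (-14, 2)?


Area = |x1(y2-y3) + x2(y3-y1) + x3(y1-y2)| / 2
= |-9*(15-2) + -4*(2--2) + -14*(-2-15)| / 2
= 52.5

52.5


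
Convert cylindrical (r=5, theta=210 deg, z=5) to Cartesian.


x = 5 * cos(210) = -4.3301
y = 5 * sin(210) = -2.5
z = 5

(-4.3301, -2.5, 5)


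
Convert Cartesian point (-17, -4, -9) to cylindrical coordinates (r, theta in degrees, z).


r = sqrt((-17)^2 + (-4)^2) = 17.4642
theta = atan2(-4, -17) = 193.2405 deg
z = -9

r = 17.4642, theta = 193.2405 deg, z = -9


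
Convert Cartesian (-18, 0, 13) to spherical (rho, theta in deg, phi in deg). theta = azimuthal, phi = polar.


rho = sqrt((-18)^2 + 0^2 + 13^2) = 22.2036
theta = atan2(0, -18) = 180 deg
phi = acos(13/22.2036) = 54.1623 deg

rho = 22.2036, theta = 180 deg, phi = 54.1623 deg


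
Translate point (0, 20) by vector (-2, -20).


Translation: (x+dx, y+dy) = (0+-2, 20+-20) = (-2, 0)

(-2, 0)


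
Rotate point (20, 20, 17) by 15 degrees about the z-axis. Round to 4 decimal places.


x' = 20*cos(15) - 20*sin(15) = 14.1421
y' = 20*sin(15) + 20*cos(15) = 24.4949
z' = 17

(14.1421, 24.4949, 17)


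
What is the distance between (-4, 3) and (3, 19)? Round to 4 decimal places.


d = sqrt((3--4)^2 + (19-3)^2) = 17.4642

17.4642


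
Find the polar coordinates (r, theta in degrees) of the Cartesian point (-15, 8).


r = sqrt((-15)^2 + 8^2) = 17
theta = atan2(8, -15) = 151.9275 degrees

r = 17, theta = 151.9275 degrees


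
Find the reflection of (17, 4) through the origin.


Reflection through origin: (x, y) -> (-x, -y)
(17, 4) -> (-17, -4)

(-17, -4)


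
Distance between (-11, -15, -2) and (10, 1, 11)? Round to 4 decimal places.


d = sqrt((10--11)^2 + (1--15)^2 + (11--2)^2) = 29.4279

29.4279


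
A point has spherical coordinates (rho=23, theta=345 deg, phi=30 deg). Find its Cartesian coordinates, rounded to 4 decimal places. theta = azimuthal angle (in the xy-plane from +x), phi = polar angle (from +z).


x = 23 * sin(30) * cos(345) = 11.1081
y = 23 * sin(30) * sin(345) = -2.9764
z = 23 * cos(30) = 19.9186

(11.1081, -2.9764, 19.9186)


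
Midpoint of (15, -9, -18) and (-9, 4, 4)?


Midpoint = ((15+-9)/2, (-9+4)/2, (-18+4)/2) = (3, -2.5, -7)

(3, -2.5, -7)


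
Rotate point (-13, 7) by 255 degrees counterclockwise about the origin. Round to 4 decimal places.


x' = -13*cos(255) - 7*sin(255) = 10.1261
y' = -13*sin(255) + 7*cos(255) = 10.7453

(10.1261, 10.7453)


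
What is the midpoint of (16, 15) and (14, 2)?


Midpoint = ((16+14)/2, (15+2)/2) = (15, 8.5)

(15, 8.5)


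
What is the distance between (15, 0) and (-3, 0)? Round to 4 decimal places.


d = sqrt((-3-15)^2 + (0-0)^2) = 18

18


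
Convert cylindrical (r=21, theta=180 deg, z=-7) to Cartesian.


x = 21 * cos(180) = -21
y = 21 * sin(180) = 0
z = -7

(-21, 0, -7)


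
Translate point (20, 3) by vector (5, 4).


Translation: (x+dx, y+dy) = (20+5, 3+4) = (25, 7)

(25, 7)


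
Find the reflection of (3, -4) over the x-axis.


Reflection across x-axis: (x, y) -> (x, -y)
(3, -4) -> (3, 4)

(3, 4)


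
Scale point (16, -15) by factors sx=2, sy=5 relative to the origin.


Scaling: (x*sx, y*sy) = (16*2, -15*5) = (32, -75)

(32, -75)


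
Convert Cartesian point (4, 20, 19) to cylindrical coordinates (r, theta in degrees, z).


r = sqrt(4^2 + 20^2) = 20.3961
theta = atan2(20, 4) = 78.6901 deg
z = 19

r = 20.3961, theta = 78.6901 deg, z = 19


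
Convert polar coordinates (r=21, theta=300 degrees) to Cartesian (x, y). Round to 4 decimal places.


x = 21 * cos(300) = 10.5
y = 21 * sin(300) = -18.1865

(10.5, -18.1865)


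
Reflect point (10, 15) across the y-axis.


Reflection across y-axis: (x, y) -> (-x, y)
(10, 15) -> (-10, 15)

(-10, 15)


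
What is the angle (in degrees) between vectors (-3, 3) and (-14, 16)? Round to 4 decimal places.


dot = -3*-14 + 3*16 = 90
|u| = 4.2426, |v| = 21.2603
cos(angle) = 0.9978
angle = 3.8141 degrees

3.8141 degrees


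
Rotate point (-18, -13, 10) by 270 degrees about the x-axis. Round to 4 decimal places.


x' = -18
y' = -13*cos(270) - 10*sin(270) = 10
z' = -13*sin(270) + 10*cos(270) = 13

(-18, 10, 13)


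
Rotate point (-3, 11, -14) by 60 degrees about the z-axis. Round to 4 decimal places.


x' = -3*cos(60) - 11*sin(60) = -11.0263
y' = -3*sin(60) + 11*cos(60) = 2.9019
z' = -14

(-11.0263, 2.9019, -14)


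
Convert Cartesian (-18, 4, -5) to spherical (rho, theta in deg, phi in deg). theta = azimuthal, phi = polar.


rho = sqrt((-18)^2 + 4^2 + (-5)^2) = 19.105
theta = atan2(4, -18) = 167.4712 deg
phi = acos(-5/19.105) = 105.1717 deg

rho = 19.105, theta = 167.4712 deg, phi = 105.1717 deg


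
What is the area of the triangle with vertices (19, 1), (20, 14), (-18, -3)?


Area = |x1(y2-y3) + x2(y3-y1) + x3(y1-y2)| / 2
= |19*(14--3) + 20*(-3-1) + -18*(1-14)| / 2
= 238.5

238.5


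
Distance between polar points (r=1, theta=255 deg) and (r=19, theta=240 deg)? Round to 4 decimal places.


d = sqrt(r1^2 + r2^2 - 2*r1*r2*cos(t2-t1))
d = sqrt(1^2 + 19^2 - 2*1*19*cos(240-255)) = 18.0359

18.0359


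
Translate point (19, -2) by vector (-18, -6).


Translation: (x+dx, y+dy) = (19+-18, -2+-6) = (1, -8)

(1, -8)


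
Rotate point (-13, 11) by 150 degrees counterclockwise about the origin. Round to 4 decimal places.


x' = -13*cos(150) - 11*sin(150) = 5.7583
y' = -13*sin(150) + 11*cos(150) = -16.0263

(5.7583, -16.0263)


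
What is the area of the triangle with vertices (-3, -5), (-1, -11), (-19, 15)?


Area = |x1(y2-y3) + x2(y3-y1) + x3(y1-y2)| / 2
= |-3*(-11-15) + -1*(15--5) + -19*(-5--11)| / 2
= 28

28


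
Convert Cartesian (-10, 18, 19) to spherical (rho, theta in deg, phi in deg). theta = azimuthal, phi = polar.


rho = sqrt((-10)^2 + 18^2 + 19^2) = 28.0179
theta = atan2(18, -10) = 119.0546 deg
phi = acos(19/28.0179) = 47.3016 deg

rho = 28.0179, theta = 119.0546 deg, phi = 47.3016 deg


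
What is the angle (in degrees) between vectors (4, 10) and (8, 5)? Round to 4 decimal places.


dot = 4*8 + 10*5 = 82
|u| = 10.7703, |v| = 9.434
cos(angle) = 0.807
angle = 36.1932 degrees

36.1932 degrees


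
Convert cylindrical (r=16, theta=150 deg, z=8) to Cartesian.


x = 16 * cos(150) = -13.8564
y = 16 * sin(150) = 8
z = 8

(-13.8564, 8, 8)


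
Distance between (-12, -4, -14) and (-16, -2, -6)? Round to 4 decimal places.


d = sqrt((-16--12)^2 + (-2--4)^2 + (-6--14)^2) = 9.1652

9.1652


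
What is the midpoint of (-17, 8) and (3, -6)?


Midpoint = ((-17+3)/2, (8+-6)/2) = (-7, 1)

(-7, 1)


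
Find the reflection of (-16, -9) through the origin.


Reflection through origin: (x, y) -> (-x, -y)
(-16, -9) -> (16, 9)

(16, 9)


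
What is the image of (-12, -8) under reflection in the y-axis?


Reflection across y-axis: (x, y) -> (-x, y)
(-12, -8) -> (12, -8)

(12, -8)


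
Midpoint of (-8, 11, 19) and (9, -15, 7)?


Midpoint = ((-8+9)/2, (11+-15)/2, (19+7)/2) = (0.5, -2, 13)

(0.5, -2, 13)


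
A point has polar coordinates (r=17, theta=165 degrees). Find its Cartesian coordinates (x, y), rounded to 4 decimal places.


x = 17 * cos(165) = -16.4207
y = 17 * sin(165) = 4.3999

(-16.4207, 4.3999)


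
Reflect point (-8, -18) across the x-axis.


Reflection across x-axis: (x, y) -> (x, -y)
(-8, -18) -> (-8, 18)

(-8, 18)


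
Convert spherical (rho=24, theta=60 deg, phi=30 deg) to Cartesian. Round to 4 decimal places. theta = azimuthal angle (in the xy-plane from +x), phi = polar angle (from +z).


x = 24 * sin(30) * cos(60) = 6
y = 24 * sin(30) * sin(60) = 10.3923
z = 24 * cos(30) = 20.7846

(6, 10.3923, 20.7846)


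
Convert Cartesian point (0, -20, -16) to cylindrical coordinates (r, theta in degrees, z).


r = sqrt(0^2 + (-20)^2) = 20
theta = atan2(-20, 0) = 270 deg
z = -16

r = 20, theta = 270 deg, z = -16


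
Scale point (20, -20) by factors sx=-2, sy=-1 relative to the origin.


Scaling: (x*sx, y*sy) = (20*-2, -20*-1) = (-40, 20)

(-40, 20)


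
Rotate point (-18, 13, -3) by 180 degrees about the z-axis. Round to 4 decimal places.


x' = -18*cos(180) - 13*sin(180) = 18
y' = -18*sin(180) + 13*cos(180) = -13
z' = -3

(18, -13, -3)


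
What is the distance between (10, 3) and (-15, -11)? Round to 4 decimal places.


d = sqrt((-15-10)^2 + (-11-3)^2) = 28.6531

28.6531


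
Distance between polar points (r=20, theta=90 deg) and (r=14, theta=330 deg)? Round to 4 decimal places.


d = sqrt(r1^2 + r2^2 - 2*r1*r2*cos(t2-t1))
d = sqrt(20^2 + 14^2 - 2*20*14*cos(330-90)) = 29.5973

29.5973


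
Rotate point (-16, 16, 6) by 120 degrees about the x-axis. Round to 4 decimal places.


x' = -16
y' = 16*cos(120) - 6*sin(120) = -13.1962
z' = 16*sin(120) + 6*cos(120) = 10.8564

(-16, -13.1962, 10.8564)


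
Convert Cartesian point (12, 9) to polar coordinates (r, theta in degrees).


r = sqrt(12^2 + 9^2) = 15
theta = atan2(9, 12) = 36.8699 degrees

r = 15, theta = 36.8699 degrees


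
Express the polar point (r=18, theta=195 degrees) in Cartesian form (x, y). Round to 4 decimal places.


x = 18 * cos(195) = -17.3867
y = 18 * sin(195) = -4.6587

(-17.3867, -4.6587)


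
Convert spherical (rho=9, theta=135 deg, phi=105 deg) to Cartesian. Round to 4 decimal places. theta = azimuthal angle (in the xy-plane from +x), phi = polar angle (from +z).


x = 9 * sin(105) * cos(135) = -6.1471
y = 9 * sin(105) * sin(135) = 6.1471
z = 9 * cos(105) = -2.3294

(-6.1471, 6.1471, -2.3294)


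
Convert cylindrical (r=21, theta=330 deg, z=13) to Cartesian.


x = 21 * cos(330) = 18.1865
y = 21 * sin(330) = -10.5
z = 13

(18.1865, -10.5, 13)


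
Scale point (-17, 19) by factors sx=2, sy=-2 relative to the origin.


Scaling: (x*sx, y*sy) = (-17*2, 19*-2) = (-34, -38)

(-34, -38)


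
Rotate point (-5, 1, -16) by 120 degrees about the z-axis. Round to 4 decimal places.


x' = -5*cos(120) - 1*sin(120) = 1.634
y' = -5*sin(120) + 1*cos(120) = -4.8301
z' = -16

(1.634, -4.8301, -16)


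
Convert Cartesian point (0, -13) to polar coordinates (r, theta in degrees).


r = sqrt(0^2 + (-13)^2) = 13
theta = atan2(-13, 0) = 270 degrees

r = 13, theta = 270 degrees


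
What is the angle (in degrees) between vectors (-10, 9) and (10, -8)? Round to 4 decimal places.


dot = -10*10 + 9*-8 = -172
|u| = 13.4536, |v| = 12.8062
cos(angle) = -0.9983
angle = 176.6726 degrees

176.6726 degrees


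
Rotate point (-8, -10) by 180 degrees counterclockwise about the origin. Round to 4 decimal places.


x' = -8*cos(180) - -10*sin(180) = 8
y' = -8*sin(180) + -10*cos(180) = 10

(8, 10)


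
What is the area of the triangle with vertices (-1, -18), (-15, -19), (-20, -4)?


Area = |x1(y2-y3) + x2(y3-y1) + x3(y1-y2)| / 2
= |-1*(-19--4) + -15*(-4--18) + -20*(-18--19)| / 2
= 107.5

107.5


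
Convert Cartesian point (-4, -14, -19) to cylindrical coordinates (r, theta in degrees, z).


r = sqrt((-4)^2 + (-14)^2) = 14.5602
theta = atan2(-14, -4) = 254.0546 deg
z = -19

r = 14.5602, theta = 254.0546 deg, z = -19


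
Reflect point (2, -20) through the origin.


Reflection through origin: (x, y) -> (-x, -y)
(2, -20) -> (-2, 20)

(-2, 20)


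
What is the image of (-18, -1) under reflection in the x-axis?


Reflection across x-axis: (x, y) -> (x, -y)
(-18, -1) -> (-18, 1)

(-18, 1)


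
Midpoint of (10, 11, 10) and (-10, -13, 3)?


Midpoint = ((10+-10)/2, (11+-13)/2, (10+3)/2) = (0, -1, 6.5)

(0, -1, 6.5)


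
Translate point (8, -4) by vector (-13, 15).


Translation: (x+dx, y+dy) = (8+-13, -4+15) = (-5, 11)

(-5, 11)


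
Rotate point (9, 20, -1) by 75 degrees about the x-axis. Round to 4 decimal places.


x' = 9
y' = 20*cos(75) - -1*sin(75) = 6.1423
z' = 20*sin(75) + -1*cos(75) = 19.0597

(9, 6.1423, 19.0597)


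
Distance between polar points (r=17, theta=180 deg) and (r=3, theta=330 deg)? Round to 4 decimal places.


d = sqrt(r1^2 + r2^2 - 2*r1*r2*cos(t2-t1))
d = sqrt(17^2 + 3^2 - 2*17*3*cos(330-180)) = 19.6554

19.6554


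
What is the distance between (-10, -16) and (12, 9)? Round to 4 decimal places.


d = sqrt((12--10)^2 + (9--16)^2) = 33.3017

33.3017


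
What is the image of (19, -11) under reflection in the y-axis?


Reflection across y-axis: (x, y) -> (-x, y)
(19, -11) -> (-19, -11)

(-19, -11)


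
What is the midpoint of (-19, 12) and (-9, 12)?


Midpoint = ((-19+-9)/2, (12+12)/2) = (-14, 12)

(-14, 12)


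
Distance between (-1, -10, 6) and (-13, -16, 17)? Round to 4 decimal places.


d = sqrt((-13--1)^2 + (-16--10)^2 + (17-6)^2) = 17.3494

17.3494


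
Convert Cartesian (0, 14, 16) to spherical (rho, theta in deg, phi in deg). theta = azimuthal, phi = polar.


rho = sqrt(0^2 + 14^2 + 16^2) = 21.2603
theta = atan2(14, 0) = 90 deg
phi = acos(16/21.2603) = 41.1859 deg

rho = 21.2603, theta = 90 deg, phi = 41.1859 deg


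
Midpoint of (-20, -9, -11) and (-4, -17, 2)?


Midpoint = ((-20+-4)/2, (-9+-17)/2, (-11+2)/2) = (-12, -13, -4.5)

(-12, -13, -4.5)


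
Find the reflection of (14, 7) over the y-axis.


Reflection across y-axis: (x, y) -> (-x, y)
(14, 7) -> (-14, 7)

(-14, 7)


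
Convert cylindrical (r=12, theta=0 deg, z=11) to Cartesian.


x = 12 * cos(0) = 12
y = 12 * sin(0) = 0
z = 11

(12, 0, 11)


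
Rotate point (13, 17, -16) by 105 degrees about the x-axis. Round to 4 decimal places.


x' = 13
y' = 17*cos(105) - -16*sin(105) = 11.0549
z' = 17*sin(105) + -16*cos(105) = 20.5618

(13, 11.0549, 20.5618)


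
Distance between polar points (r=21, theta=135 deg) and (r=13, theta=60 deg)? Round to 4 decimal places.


d = sqrt(r1^2 + r2^2 - 2*r1*r2*cos(t2-t1))
d = sqrt(21^2 + 13^2 - 2*21*13*cos(60-135)) = 21.6491

21.6491


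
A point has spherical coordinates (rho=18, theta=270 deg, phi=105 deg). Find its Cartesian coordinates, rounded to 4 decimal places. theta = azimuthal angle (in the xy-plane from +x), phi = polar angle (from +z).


x = 18 * sin(105) * cos(270) = 0
y = 18 * sin(105) * sin(270) = -17.3867
z = 18 * cos(105) = -4.6587

(0, -17.3867, -4.6587)


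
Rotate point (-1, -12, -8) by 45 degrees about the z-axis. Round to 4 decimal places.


x' = -1*cos(45) - -12*sin(45) = 7.7782
y' = -1*sin(45) + -12*cos(45) = -9.1924
z' = -8

(7.7782, -9.1924, -8)


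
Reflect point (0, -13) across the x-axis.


Reflection across x-axis: (x, y) -> (x, -y)
(0, -13) -> (0, 13)

(0, 13)


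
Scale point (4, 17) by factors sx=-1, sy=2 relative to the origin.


Scaling: (x*sx, y*sy) = (4*-1, 17*2) = (-4, 34)

(-4, 34)


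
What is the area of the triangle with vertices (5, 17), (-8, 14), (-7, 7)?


Area = |x1(y2-y3) + x2(y3-y1) + x3(y1-y2)| / 2
= |5*(14-7) + -8*(7-17) + -7*(17-14)| / 2
= 47

47


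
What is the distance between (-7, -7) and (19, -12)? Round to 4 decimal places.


d = sqrt((19--7)^2 + (-12--7)^2) = 26.4764

26.4764


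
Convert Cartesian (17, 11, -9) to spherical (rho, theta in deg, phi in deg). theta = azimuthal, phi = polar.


rho = sqrt(17^2 + 11^2 + (-9)^2) = 22.1585
theta = atan2(11, 17) = 32.9052 deg
phi = acos(-9/22.1585) = 113.9641 deg

rho = 22.1585, theta = 32.9052 deg, phi = 113.9641 deg


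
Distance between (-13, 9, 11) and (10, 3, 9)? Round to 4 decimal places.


d = sqrt((10--13)^2 + (3-9)^2 + (9-11)^2) = 23.8537

23.8537


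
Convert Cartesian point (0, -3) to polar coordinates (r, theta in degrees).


r = sqrt(0^2 + (-3)^2) = 3
theta = atan2(-3, 0) = 270 degrees

r = 3, theta = 270 degrees


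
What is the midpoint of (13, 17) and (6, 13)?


Midpoint = ((13+6)/2, (17+13)/2) = (9.5, 15)

(9.5, 15)


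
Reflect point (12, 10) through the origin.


Reflection through origin: (x, y) -> (-x, -y)
(12, 10) -> (-12, -10)

(-12, -10)


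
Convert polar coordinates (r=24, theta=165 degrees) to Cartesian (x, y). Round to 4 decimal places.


x = 24 * cos(165) = -23.1822
y = 24 * sin(165) = 6.2117

(-23.1822, 6.2117)


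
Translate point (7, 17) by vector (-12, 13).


Translation: (x+dx, y+dy) = (7+-12, 17+13) = (-5, 30)

(-5, 30)


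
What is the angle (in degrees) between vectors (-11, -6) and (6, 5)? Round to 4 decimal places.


dot = -11*6 + -6*5 = -96
|u| = 12.53, |v| = 7.8102
cos(angle) = -0.981
angle = 168.8049 degrees

168.8049 degrees


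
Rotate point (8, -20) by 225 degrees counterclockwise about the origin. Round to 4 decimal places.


x' = 8*cos(225) - -20*sin(225) = -19.799
y' = 8*sin(225) + -20*cos(225) = 8.4853

(-19.799, 8.4853)


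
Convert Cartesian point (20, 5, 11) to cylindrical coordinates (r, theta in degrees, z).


r = sqrt(20^2 + 5^2) = 20.6155
theta = atan2(5, 20) = 14.0362 deg
z = 11

r = 20.6155, theta = 14.0362 deg, z = 11


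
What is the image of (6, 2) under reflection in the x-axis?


Reflection across x-axis: (x, y) -> (x, -y)
(6, 2) -> (6, -2)

(6, -2)


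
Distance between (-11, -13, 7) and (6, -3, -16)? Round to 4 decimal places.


d = sqrt((6--11)^2 + (-3--13)^2 + (-16-7)^2) = 30.2985

30.2985


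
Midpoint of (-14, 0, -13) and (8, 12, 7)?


Midpoint = ((-14+8)/2, (0+12)/2, (-13+7)/2) = (-3, 6, -3)

(-3, 6, -3)


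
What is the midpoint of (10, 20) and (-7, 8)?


Midpoint = ((10+-7)/2, (20+8)/2) = (1.5, 14)

(1.5, 14)


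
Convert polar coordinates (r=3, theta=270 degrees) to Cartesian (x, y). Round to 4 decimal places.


x = 3 * cos(270) = 0
y = 3 * sin(270) = -3

(0, -3)


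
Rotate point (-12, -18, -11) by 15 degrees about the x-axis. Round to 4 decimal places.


x' = -12
y' = -18*cos(15) - -11*sin(15) = -14.5397
z' = -18*sin(15) + -11*cos(15) = -15.2839

(-12, -14.5397, -15.2839)


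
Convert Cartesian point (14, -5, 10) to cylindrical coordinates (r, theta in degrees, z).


r = sqrt(14^2 + (-5)^2) = 14.8661
theta = atan2(-5, 14) = 340.3462 deg
z = 10

r = 14.8661, theta = 340.3462 deg, z = 10


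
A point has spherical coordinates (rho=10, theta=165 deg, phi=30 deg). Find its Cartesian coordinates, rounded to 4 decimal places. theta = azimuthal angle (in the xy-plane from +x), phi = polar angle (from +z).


x = 10 * sin(30) * cos(165) = -4.8296
y = 10 * sin(30) * sin(165) = 1.2941
z = 10 * cos(30) = 8.6603

(-4.8296, 1.2941, 8.6603)


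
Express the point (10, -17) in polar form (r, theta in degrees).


r = sqrt(10^2 + (-17)^2) = 19.7231
theta = atan2(-17, 10) = 300.4655 degrees

r = 19.7231, theta = 300.4655 degrees


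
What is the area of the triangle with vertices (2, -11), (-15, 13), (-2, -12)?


Area = |x1(y2-y3) + x2(y3-y1) + x3(y1-y2)| / 2
= |2*(13--12) + -15*(-12--11) + -2*(-11-13)| / 2
= 56.5

56.5


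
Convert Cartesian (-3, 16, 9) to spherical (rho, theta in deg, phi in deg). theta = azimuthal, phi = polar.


rho = sqrt((-3)^2 + 16^2 + 9^2) = 18.6011
theta = atan2(16, -3) = 100.6197 deg
phi = acos(9/18.6011) = 61.0633 deg

rho = 18.6011, theta = 100.6197 deg, phi = 61.0633 deg


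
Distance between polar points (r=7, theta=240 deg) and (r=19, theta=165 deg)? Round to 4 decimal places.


d = sqrt(r1^2 + r2^2 - 2*r1*r2*cos(t2-t1))
d = sqrt(7^2 + 19^2 - 2*7*19*cos(165-240)) = 18.4704

18.4704


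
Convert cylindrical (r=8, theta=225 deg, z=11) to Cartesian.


x = 8 * cos(225) = -5.6569
y = 8 * sin(225) = -5.6569
z = 11

(-5.6569, -5.6569, 11)


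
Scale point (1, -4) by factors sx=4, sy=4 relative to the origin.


Scaling: (x*sx, y*sy) = (1*4, -4*4) = (4, -16)

(4, -16)


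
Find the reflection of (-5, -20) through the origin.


Reflection through origin: (x, y) -> (-x, -y)
(-5, -20) -> (5, 20)

(5, 20)


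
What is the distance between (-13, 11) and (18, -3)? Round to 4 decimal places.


d = sqrt((18--13)^2 + (-3-11)^2) = 34.0147

34.0147


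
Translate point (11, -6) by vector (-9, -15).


Translation: (x+dx, y+dy) = (11+-9, -6+-15) = (2, -21)

(2, -21)


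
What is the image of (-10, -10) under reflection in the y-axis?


Reflection across y-axis: (x, y) -> (-x, y)
(-10, -10) -> (10, -10)

(10, -10)


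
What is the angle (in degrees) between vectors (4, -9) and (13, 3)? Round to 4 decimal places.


dot = 4*13 + -9*3 = 25
|u| = 9.8489, |v| = 13.3417
cos(angle) = 0.1903
angle = 79.0321 degrees

79.0321 degrees


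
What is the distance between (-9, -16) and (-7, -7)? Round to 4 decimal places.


d = sqrt((-7--9)^2 + (-7--16)^2) = 9.2195

9.2195


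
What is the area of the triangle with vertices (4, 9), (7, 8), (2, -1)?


Area = |x1(y2-y3) + x2(y3-y1) + x3(y1-y2)| / 2
= |4*(8--1) + 7*(-1-9) + 2*(9-8)| / 2
= 16

16


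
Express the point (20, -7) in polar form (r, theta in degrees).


r = sqrt(20^2 + (-7)^2) = 21.1896
theta = atan2(-7, 20) = 340.71 degrees

r = 21.1896, theta = 340.71 degrees


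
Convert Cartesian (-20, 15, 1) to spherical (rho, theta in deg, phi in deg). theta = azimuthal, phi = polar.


rho = sqrt((-20)^2 + 15^2 + 1^2) = 25.02
theta = atan2(15, -20) = 143.1301 deg
phi = acos(1/25.02) = 87.7094 deg

rho = 25.02, theta = 143.1301 deg, phi = 87.7094 deg


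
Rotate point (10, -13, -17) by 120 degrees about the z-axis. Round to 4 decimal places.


x' = 10*cos(120) - -13*sin(120) = 6.2583
y' = 10*sin(120) + -13*cos(120) = 15.1603
z' = -17

(6.2583, 15.1603, -17)


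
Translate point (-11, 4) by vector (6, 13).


Translation: (x+dx, y+dy) = (-11+6, 4+13) = (-5, 17)

(-5, 17)


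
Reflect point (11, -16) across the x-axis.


Reflection across x-axis: (x, y) -> (x, -y)
(11, -16) -> (11, 16)

(11, 16)


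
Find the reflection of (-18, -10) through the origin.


Reflection through origin: (x, y) -> (-x, -y)
(-18, -10) -> (18, 10)

(18, 10)


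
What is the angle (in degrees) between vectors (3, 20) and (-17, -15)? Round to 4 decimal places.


dot = 3*-17 + 20*-15 = -351
|u| = 20.2237, |v| = 22.6716
cos(angle) = -0.7655
angle = 139.9544 degrees

139.9544 degrees


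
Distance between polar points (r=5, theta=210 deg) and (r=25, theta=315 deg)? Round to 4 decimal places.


d = sqrt(r1^2 + r2^2 - 2*r1*r2*cos(t2-t1))
d = sqrt(5^2 + 25^2 - 2*5*25*cos(315-210)) = 26.734

26.734


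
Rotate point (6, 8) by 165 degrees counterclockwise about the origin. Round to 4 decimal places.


x' = 6*cos(165) - 8*sin(165) = -7.8661
y' = 6*sin(165) + 8*cos(165) = -6.1745

(-7.8661, -6.1745)


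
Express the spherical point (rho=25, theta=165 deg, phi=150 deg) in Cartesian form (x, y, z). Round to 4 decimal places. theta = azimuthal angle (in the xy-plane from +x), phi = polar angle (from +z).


x = 25 * sin(150) * cos(165) = -12.0741
y = 25 * sin(150) * sin(165) = 3.2352
z = 25 * cos(150) = -21.6506

(-12.0741, 3.2352, -21.6506)


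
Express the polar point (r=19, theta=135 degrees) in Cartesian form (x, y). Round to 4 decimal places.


x = 19 * cos(135) = -13.435
y = 19 * sin(135) = 13.435

(-13.435, 13.435)


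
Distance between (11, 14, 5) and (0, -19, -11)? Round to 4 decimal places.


d = sqrt((0-11)^2 + (-19-14)^2 + (-11-5)^2) = 38.2884

38.2884


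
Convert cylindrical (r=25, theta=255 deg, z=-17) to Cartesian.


x = 25 * cos(255) = -6.4705
y = 25 * sin(255) = -24.1481
z = -17

(-6.4705, -24.1481, -17)


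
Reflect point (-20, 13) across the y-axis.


Reflection across y-axis: (x, y) -> (-x, y)
(-20, 13) -> (20, 13)

(20, 13)


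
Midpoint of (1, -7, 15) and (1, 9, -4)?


Midpoint = ((1+1)/2, (-7+9)/2, (15+-4)/2) = (1, 1, 5.5)

(1, 1, 5.5)


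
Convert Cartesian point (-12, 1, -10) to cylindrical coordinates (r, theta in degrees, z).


r = sqrt((-12)^2 + 1^2) = 12.0416
theta = atan2(1, -12) = 175.2364 deg
z = -10

r = 12.0416, theta = 175.2364 deg, z = -10


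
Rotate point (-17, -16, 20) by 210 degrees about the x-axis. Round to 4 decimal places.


x' = -17
y' = -16*cos(210) - 20*sin(210) = 23.8564
z' = -16*sin(210) + 20*cos(210) = -9.3205

(-17, 23.8564, -9.3205)


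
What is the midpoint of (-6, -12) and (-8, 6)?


Midpoint = ((-6+-8)/2, (-12+6)/2) = (-7, -3)

(-7, -3)


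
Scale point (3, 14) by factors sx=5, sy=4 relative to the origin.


Scaling: (x*sx, y*sy) = (3*5, 14*4) = (15, 56)

(15, 56)


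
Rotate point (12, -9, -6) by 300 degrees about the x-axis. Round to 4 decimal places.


x' = 12
y' = -9*cos(300) - -6*sin(300) = -9.6962
z' = -9*sin(300) + -6*cos(300) = 4.7942

(12, -9.6962, 4.7942)


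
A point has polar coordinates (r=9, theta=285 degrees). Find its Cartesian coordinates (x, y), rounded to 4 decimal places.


x = 9 * cos(285) = 2.3294
y = 9 * sin(285) = -8.6933

(2.3294, -8.6933)
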